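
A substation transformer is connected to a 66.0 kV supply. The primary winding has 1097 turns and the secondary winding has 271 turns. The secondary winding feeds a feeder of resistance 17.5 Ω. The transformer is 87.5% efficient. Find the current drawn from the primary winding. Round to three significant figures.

V_s = 66000 × 271/1097 = 16304 V.
I_s = V_s/R = 16304/17.5 = 931.68 A.
P_out = V_s I_s = 16304 × 931.68 = 1.5191×10^7 W.
P_in = P_out/η = 1.5191×10^7/0.875 = 1.7361×10^7 W.
I_p = P_in/V_p = 1.7361×10^7/66000 = 263 A.

I_p ≈ 263 A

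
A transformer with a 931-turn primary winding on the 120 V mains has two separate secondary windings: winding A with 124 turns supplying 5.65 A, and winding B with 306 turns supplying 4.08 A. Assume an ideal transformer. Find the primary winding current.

V_A = 120 × 124/931 = 15.983 V; V_B = 120 × 306/931 = 39.441 V.
P_out = V_A I_A + V_B I_B = 15.983×5.65 + 39.441×4.08 = 90.303 + 160.92 = 251.22 W.
Ideal ⇒ P_in = P_out, so I_p = P_out/V_p = 251.22/120 = 2.09 A.

I_p ≈ 2.09 A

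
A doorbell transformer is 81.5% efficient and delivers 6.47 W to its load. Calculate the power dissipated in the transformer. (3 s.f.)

P_in = P_out/η = 6.47/0.815 = 7.93865 W.
P_loss = P_in − P_out = 7.93865 − 6.47 = 1.47 W.

P_loss ≈ 1.47 W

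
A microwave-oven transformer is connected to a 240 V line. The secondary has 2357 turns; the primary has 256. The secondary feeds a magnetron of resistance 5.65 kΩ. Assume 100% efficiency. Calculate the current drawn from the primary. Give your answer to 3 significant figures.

I_p ≈ 3.60 A

V_s = V_p × N_s/N_p = 240 × 2357/256 = 2209.7 V.
I_s = V_s/R = 2209.7/5650 = 0.39110 A.
For an ideal transformer I_p N_p = I_s N_s, so I_p = 0.39110 × 2357/256 = 3.60 A.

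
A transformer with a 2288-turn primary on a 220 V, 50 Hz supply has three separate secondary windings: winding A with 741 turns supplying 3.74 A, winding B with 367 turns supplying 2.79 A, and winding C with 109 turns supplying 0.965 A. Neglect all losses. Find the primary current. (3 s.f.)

I_p ≈ 1.70 A

V_A = 220 × 741/2288 = 71.250 V; V_B = 220 × 367/2288 = 35.288 V; V_C = 220 × 109/2288 = 10.481 V.
P_out = V_A I_A + V_B I_B + V_C I_C = 71.250×3.74 + 35.288×2.79 + 10.481×0.965 = 266.48 + 98.455 + 10.114 = 375.04 W.
Ideal ⇒ P_in = P_out, so I_p = P_out/V_p = 375.04/220 = 1.70 A.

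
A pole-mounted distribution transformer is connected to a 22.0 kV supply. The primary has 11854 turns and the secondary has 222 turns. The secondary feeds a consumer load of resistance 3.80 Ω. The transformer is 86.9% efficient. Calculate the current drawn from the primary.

V_s = 22000 × 222/11854 = 412.01 V.
I_s = V_s/R = 412.01/3.80 = 108.42 A.
P_out = V_s I_s = 412.01 × 108.42 = 44672 W.
P_in = P_out/η = 44672/0.869 = 51407 W.
I_p = P_in/V_p = 51407/22000 = 2.34 A.

I_p ≈ 2.34 A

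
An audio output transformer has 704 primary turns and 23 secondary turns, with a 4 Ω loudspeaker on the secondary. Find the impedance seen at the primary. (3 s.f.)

Z_p ≈ 3750 Ω

Z_p = (N_p/N_s)² × Z_s = (704/23)² × 4 = 3750 Ω.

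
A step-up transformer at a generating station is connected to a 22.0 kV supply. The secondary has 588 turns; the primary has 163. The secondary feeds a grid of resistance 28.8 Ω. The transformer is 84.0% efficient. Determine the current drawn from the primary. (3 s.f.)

V_s = 22000 × 588/163 = 79362 V.
I_s = V_s/R = 79362/28.8 = 2755.6 A.
P_out = V_s I_s = 79362 × 2755.6 = 2.1869×10^8 W.
P_in = P_out/η = 2.1869×10^8/0.840 = 2.6035×10^8 W.
I_p = P_in/V_p = 2.6035×10^8/22000 = 11800 A.

I_p ≈ 11800 A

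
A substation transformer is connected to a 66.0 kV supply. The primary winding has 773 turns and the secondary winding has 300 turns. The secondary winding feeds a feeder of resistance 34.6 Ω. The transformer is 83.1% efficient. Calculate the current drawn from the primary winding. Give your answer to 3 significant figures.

I_p ≈ 346 A

V_s = 66000 × 300/773 = 25614 V.
I_s = V_s/R = 25614/34.6 = 740.30 A.
P_out = V_s I_s = 25614 × 740.30 = 1.8962×10^7 W.
P_in = P_out/η = 1.8962×10^7/0.831 = 2.2819×10^7 W.
I_p = P_in/V_p = 2.2819×10^7/66000 = 346 A.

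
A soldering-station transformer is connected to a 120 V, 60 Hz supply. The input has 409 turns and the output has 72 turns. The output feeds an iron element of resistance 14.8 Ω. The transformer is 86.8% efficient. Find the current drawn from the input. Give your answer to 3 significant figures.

I_in ≈ 0.289 A

V_out = 120 × 72/409 = 21.125 V.
I_out = V_out/R = 21.125/14.8 = 1.4273 A.
P_out = V_out I_out = 21.125 × 1.4273 = 30.152 W.
P_in = P_out/η = 30.152/0.868 = 34.738 W.
I_in = P_in/V_in = 34.738/120 = 0.289 A.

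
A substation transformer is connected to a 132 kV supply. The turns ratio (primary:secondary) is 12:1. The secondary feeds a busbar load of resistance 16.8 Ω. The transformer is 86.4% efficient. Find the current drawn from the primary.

I_p ≈ 63.2 A

V_s = 132000 × 1/12 = 11000 V.
I_s = V_s/R = 11000/16.8 = 654.76 A.
P_out = V_s I_s = 11000 × 654.76 = 7.2024×10^6 W.
P_in = P_out/η = 7.2024×10^6/0.864 = 8.3361×10^6 W.
I_p = P_in/V_p = 8.3361×10^6/132000 = 63.2 A.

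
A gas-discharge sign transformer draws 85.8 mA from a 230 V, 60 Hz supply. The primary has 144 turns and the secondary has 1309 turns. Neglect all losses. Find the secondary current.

I_s ≈ 0.00944 A

I_s/I_p = N_p/N_s, so I_s = 0.0858 × 144/1309 = 0.00944 A.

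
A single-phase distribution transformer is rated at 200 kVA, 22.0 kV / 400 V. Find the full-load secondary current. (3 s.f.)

I_s ≈ 500 A

I_s = S/V_s = 200000/400 = 500 A.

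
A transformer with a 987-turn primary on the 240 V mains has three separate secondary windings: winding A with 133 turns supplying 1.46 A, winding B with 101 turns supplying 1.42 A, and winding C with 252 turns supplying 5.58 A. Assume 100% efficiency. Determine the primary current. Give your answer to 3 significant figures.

V_A = 240 × 133/987 = 32.340 V; V_B = 240 × 101/987 = 24.559 V; V_C = 240 × 252/987 = 61.277 V.
P_out = V_A I_A + V_B I_B + V_C I_C = 32.340×1.46 + 24.559×1.42 + 61.277×5.58 = 47.217 + 34.874 + 341.92 = 424.01 W.
Ideal ⇒ P_in = P_out, so I_p = P_out/V_p = 424.01/240 = 1.77 A.

I_p ≈ 1.77 A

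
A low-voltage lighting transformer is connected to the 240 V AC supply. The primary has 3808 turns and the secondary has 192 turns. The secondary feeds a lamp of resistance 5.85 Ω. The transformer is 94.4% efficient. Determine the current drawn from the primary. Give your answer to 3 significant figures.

V_s = 240 × 192/3808 = 12.101 V.
I_s = V_s/R = 12.101/5.85 = 2.0685 A.
P_out = V_s I_s = 12.101 × 2.0685 = 25.031 W.
P_in = P_out/η = 25.031/0.944 = 26.516 W.
I_p = P_in/V_p = 26.516/240 = 0.110 A.

I_p ≈ 0.110 A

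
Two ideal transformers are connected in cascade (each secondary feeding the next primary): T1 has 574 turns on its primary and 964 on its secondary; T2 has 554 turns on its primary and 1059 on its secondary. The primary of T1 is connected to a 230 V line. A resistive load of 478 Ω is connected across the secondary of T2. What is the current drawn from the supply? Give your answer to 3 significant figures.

I_supply ≈ 4.96 A

Secondary of T1: V = 230.00 × 964/574 = 386.27 V.
Secondary of T2: V = 386.27 × 1059/554 = 738.38 V.
I_load = 738.38/478 = 1.5447 A, so P_out = 738.38 × 1.5447 = 1140.6 W.
All ideal ⇒ P_in = P_out, so I_supply = 1140.6/230 = 4.96 A.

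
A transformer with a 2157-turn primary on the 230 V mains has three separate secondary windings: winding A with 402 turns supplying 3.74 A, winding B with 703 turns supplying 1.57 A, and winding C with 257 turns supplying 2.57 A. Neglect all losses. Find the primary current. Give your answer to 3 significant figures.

V_A = 230 × 402/2157 = 42.865 V; V_B = 230 × 703/2157 = 74.961 V; V_C = 230 × 257/2157 = 27.404 V.
P_out = V_A I_A + V_B I_B + V_C I_C = 42.865×3.74 + 74.961×1.57 + 27.404×2.57 = 160.32 + 117.69 + 70.428 = 348.43 W.
Ideal ⇒ P_in = P_out, so I_p = P_out/V_p = 348.43/230 = 1.51 A.

I_p ≈ 1.51 A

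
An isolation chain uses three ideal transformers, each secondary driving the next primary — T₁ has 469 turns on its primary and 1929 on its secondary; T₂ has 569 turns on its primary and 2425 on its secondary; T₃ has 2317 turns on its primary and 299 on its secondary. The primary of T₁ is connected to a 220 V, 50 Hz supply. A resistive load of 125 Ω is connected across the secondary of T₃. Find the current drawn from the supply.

Secondary of T₁: V = 220.00 × 1929/469 = 904.86 V.
Secondary of T₂: V = 904.86 × 2425/569 = 3856.4 V.
Secondary of T₃: V = 3856.4 × 299/2317 = 497.65 V.
I_load = 497.65/125 = 3.9812 A, so P_out = 497.65 × 3.9812 = 1981.3 W.
All ideal ⇒ P_in = P_out, so I_supply = 1981.3/220 = 9.01 A.

I_supply ≈ 9.01 A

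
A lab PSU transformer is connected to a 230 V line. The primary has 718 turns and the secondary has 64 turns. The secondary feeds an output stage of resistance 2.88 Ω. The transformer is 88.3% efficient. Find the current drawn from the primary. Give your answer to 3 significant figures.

V_s = 230 × 64/718 = 20.501 V.
I_s = V_s/R = 20.501/2.88 = 7.1185 A.
P_out = V_s I_s = 20.501 × 7.1185 = 145.94 W.
P_in = P_out/η = 145.94/0.883 = 165.28 W.
I_p = P_in/V_p = 165.28/230 = 0.719 A.

I_p ≈ 0.719 A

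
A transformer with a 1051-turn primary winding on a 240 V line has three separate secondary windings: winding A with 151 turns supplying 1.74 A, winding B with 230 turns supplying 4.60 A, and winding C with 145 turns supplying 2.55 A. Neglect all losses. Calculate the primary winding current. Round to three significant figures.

I_p ≈ 1.61 A

V_A = 240 × 151/1051 = 34.481 V; V_B = 240 × 230/1051 = 52.521 V; V_C = 240 × 145/1051 = 33.111 V.
P_out = V_A I_A + V_B I_B + V_C I_C = 34.481×1.74 + 52.521×4.60 + 33.111×2.55 = 59.998 + 241.60 + 84.434 = 386.03 W.
Ideal ⇒ P_in = P_out, so I_p = P_out/V_p = 386.03/240 = 1.61 A.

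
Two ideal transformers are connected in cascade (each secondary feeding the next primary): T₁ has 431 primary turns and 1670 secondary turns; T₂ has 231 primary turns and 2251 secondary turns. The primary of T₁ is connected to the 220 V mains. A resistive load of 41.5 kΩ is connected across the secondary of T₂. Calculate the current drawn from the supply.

I_supply ≈ 7.56 A

Secondary of T₁: V = 220.00 × 1670/431 = 852.44 V.
Secondary of T₂: V = 852.44 × 2251/231 = 8306.6 V.
I_load = 8306.6/41500 = 0.20016 A, so P_out = 8306.6 × 0.20016 = 1662.7 W.
All ideal ⇒ P_in = P_out, so I_supply = 1662.7/220 = 7.56 A.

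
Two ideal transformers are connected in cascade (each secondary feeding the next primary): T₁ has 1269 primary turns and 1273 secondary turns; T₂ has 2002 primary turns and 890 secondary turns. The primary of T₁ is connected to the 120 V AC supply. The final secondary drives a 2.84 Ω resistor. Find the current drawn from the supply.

After T₁: V = 120.00 × 1273/1269 = 120.38 V.
After T₂: V = 120.38 × 890/2002 = 53.515 V.
I_load = 53.515/2.84 = 18.843 A, so P_out = 53.515 × 18.843 = 1008.4 W.
All ideal ⇒ P_in = P_out, so I_supply = 1008.4/120 = 8.40 A.

I_supply ≈ 8.40 A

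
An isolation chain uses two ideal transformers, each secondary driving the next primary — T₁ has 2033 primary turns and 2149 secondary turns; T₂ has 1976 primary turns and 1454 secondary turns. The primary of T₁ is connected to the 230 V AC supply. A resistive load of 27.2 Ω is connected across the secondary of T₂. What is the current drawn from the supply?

I_supply ≈ 5.12 A

After T₁: V = 230.00 × 2149/2033 = 243.12 V.
After T₂: V = 243.12 × 1454/1976 = 178.90 V.
I_load = 178.90/27.2 = 6.5771 A, so P_out = 178.90 × 6.5771 = 1176.6 W.
All ideal ⇒ P_in = P_out, so I_supply = 1176.6/230 = 5.12 A.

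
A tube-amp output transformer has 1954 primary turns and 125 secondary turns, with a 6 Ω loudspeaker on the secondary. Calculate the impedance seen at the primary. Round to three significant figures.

Z_p = (N_p/N_s)² × Z_s = (1954/125)² × 6 = 1470 Ω.

Z_p ≈ 1470 Ω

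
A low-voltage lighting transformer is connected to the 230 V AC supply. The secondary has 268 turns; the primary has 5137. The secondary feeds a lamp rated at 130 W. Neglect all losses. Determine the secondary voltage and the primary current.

V_s = V_p × N_s/N_p = 230 × 268/5137 = 11.999 V.
I_s = P/V_s = 130/11.999 = 10.834 A.
I_p = I_s × N_s/N_p = 10.834 × 268/5137 = 0.565 A.

V_s ≈ 12.0 V, I_p ≈ 0.565 A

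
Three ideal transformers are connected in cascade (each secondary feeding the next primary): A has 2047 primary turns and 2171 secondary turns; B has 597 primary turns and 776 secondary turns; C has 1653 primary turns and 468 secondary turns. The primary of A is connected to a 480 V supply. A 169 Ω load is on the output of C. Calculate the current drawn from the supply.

After A: V = 480.00 × 2171/2047 = 509.08 V.
After B: V = 509.08 × 776/597 = 661.71 V.
After C: V = 661.71 × 468/1653 = 187.35 V.
I_load = 187.35/169 = 1.1086 A, so P_out = 187.35 × 1.1086 = 207.68 W.
All ideal ⇒ P_in = P_out, so I_supply = 207.68/480 = 0.433 A.

I_supply ≈ 0.433 A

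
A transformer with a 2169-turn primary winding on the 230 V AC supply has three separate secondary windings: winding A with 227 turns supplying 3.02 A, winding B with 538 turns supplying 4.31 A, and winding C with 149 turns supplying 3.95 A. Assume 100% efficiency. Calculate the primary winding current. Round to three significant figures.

I_p ≈ 1.66 A

V_A = 230 × 227/2169 = 24.071 V; V_B = 230 × 538/2169 = 57.049 V; V_C = 230 × 149/2169 = 15.800 V.
P_out = V_A I_A + V_B I_B + V_C I_C = 24.071×3.02 + 57.049×4.31 + 15.800×3.95 = 72.694 + 245.88 + 62.410 = 380.99 W.
Ideal ⇒ P_in = P_out, so I_p = P_out/V_p = 380.99/230 = 1.66 A.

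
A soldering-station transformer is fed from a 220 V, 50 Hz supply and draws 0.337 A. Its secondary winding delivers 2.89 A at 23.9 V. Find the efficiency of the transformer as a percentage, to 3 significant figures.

P_in = 220 × 0.337 = 74.1400 W.
P_out = 23.9 × 2.89 = 69.0710 W.
η = P_out/P_in = 69.0710/74.1400 = 0.932.

η ≈ 93.2%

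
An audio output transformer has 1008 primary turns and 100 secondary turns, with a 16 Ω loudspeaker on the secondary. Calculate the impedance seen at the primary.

Z_p ≈ 1630 Ω

Z_p = (N_p/N_s)² × Z_s = (1008/100)² × 16 = 1630 Ω.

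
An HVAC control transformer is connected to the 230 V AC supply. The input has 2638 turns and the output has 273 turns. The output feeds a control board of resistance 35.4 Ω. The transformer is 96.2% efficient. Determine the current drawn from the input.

I_in ≈ 0.0723 A

V_out = 230 × 273/2638 = 23.802 V.
I_out = V_out/R = 23.802/35.4 = 0.67238 A.
P_out = V_out I_out = 23.802 × 0.67238 = 16.004 W.
P_in = P_out/η = 16.004/0.962 = 16.636 W.
I_in = P_in/V_in = 16.636/230 = 0.0723 A.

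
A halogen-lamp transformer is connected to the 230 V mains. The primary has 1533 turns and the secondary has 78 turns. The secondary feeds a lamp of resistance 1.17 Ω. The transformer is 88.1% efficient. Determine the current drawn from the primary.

V_s = 230 × 78/1533 = 11.703 V.
I_s = V_s/R = 11.703/1.17 = 10.002 A.
P_out = V_s I_s = 11.703 × 10.002 = 117.05 W.
P_in = P_out/η = 117.05/0.881 = 132.86 W.
I_p = P_in/V_p = 132.86/230 = 0.578 A.

I_p ≈ 0.578 A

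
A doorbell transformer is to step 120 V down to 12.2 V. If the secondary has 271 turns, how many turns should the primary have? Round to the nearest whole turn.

N_p = 2666 turns

N_p/N_s = V_p/V_s, so N_p = 271 × 120/12.2 = 2665.6 ≈ 2666 turns.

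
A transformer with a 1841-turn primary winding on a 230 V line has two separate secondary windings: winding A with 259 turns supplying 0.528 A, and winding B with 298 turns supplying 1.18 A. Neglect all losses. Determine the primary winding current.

V_A = 230 × 259/1841 = 32.357 V; V_B = 230 × 298/1841 = 37.230 V.
P_out = V_A I_A + V_B I_B = 32.357×0.528 + 37.230×1.18 = 17.085 + 43.931 = 61.016 W.
Ideal ⇒ P_in = P_out, so I_p = P_out/V_p = 61.016/230 = 0.265 A.

I_p ≈ 0.265 A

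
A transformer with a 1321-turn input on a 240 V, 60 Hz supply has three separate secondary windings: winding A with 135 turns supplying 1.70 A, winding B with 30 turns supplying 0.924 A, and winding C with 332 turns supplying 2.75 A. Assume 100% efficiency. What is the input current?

I_in ≈ 0.886 A

V_A = 240 × 135/1321 = 24.527 V; V_B = 240 × 30/1321 = 5.4504 V; V_C = 240 × 332/1321 = 60.318 V.
P_out = V_A I_A + V_B I_B + V_C I_C = 24.527×1.70 + 5.4504×0.924 + 60.318×2.75 = 41.696 + 5.0362 + 165.87 = 212.61 W.
Ideal ⇒ P_in = P_out, so I_in = P_out/V_in = 212.61/240 = 0.886 A.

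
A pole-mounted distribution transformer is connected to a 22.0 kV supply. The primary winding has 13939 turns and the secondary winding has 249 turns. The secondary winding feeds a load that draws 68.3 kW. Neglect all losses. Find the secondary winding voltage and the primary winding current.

V_s ≈ 393 V, I_p ≈ 3.10 A

V_s = V_p × N_s/N_p = 22000 × 249/13939 = 393.00 V.
I_s = P/V_s = 68300/393.00 = 173.79 A.
I_p = I_s × N_s/N_p = 173.79 × 249/13939 = 3.10 A.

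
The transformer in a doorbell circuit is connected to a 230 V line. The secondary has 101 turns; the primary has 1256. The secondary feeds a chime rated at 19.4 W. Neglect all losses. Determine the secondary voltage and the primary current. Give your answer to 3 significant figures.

V_s = V_p × N_s/N_p = 230 × 101/1256 = 18.495 V.
I_s = P/V_s = 19.4/18.495 = 1.0489 A.
I_p = I_s × N_s/N_p = 1.0489 × 101/1256 = 0.0843 A.

V_s ≈ 18.5 V, I_p ≈ 0.0843 A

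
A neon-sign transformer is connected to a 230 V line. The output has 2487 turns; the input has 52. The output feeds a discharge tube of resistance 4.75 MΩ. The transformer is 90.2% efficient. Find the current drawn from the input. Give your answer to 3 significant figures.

V_out = 230 × 2487/52 = 11000 V.
I_out = V_out/R = 11000/(4.75×10^6) = 0.0023158 A.
P_out = V_out I_out = 11000 × 0.0023158 = 25.475 W.
P_in = P_out/η = 25.475/0.902 = 28.242 W.
I_in = P_in/V_in = 28.242/230 = 0.123 A.

I_in ≈ 0.123 A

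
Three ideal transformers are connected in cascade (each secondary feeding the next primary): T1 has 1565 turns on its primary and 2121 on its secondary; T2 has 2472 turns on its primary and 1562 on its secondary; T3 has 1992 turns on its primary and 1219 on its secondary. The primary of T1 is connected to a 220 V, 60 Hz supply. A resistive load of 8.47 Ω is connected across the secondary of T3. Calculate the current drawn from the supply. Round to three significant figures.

Secondary of T1: V = 220.00 × 2121/1565 = 298.16 V.
Secondary of T2: V = 298.16 × 1562/2472 = 188.40 V.
Secondary of T3: V = 188.40 × 1219/1992 = 115.29 V.
I_load = 115.29/8.47 = 13.612 A, so P_out = 115.29 × 13.612 = 1569.3 W.
All ideal ⇒ P_in = P_out, so I_supply = 1569.3/220 = 7.13 A.

I_supply ≈ 7.13 A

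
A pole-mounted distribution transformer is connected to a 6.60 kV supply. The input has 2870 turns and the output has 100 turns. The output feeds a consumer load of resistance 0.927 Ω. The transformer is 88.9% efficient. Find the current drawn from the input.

V_out = 6600 × 100/2870 = 229.97 V.
I_out = V_out/R = 229.97/0.927 = 248.07 A.
P_out = V_out I_out = 229.97 × 248.07 = 57049 W.
P_in = P_out/η = 57049/0.889 = 64172 W.
I_in = P_in/V_in = 64172/6600 = 9.72 A.

I_in ≈ 9.72 A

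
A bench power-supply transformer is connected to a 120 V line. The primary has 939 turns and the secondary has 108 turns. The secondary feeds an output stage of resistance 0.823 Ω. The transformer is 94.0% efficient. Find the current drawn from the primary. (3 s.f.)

V_s = 120 × 108/939 = 13.802 V.
I_s = V_s/R = 13.802/0.823 = 16.770 A.
P_out = V_s I_s = 13.802 × 16.770 = 231.46 W.
P_in = P_out/η = 231.46/0.940 = 246.24 W.
I_p = P_in/V_p = 246.24/120 = 2.05 A.

I_p ≈ 2.05 A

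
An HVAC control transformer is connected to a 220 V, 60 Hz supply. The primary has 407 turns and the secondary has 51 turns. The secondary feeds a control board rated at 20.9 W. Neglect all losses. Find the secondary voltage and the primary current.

V_s = V_p × N_s/N_p = 220 × 51/407 = 27.568 V.
I_s = P/V_s = 20.9/27.568 = 0.75814 A.
I_p = I_s × N_s/N_p = 0.75814 × 51/407 = 0.0950 A.

V_s ≈ 27.6 V, I_p ≈ 0.0950 A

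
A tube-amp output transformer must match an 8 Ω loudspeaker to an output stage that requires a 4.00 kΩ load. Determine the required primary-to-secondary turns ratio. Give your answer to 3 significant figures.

N_p/N_s ≈ 22.4

Z_p/Z_s = (N_p/N_s)², so N_p/N_s = √(4000/8) = √500 = 22.4.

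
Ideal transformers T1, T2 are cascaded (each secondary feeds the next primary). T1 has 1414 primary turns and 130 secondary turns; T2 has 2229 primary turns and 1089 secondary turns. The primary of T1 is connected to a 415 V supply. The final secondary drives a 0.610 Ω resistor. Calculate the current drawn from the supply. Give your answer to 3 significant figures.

Secondary of T1: V = 415.00 × 130/1414 = 38.154 V.
Secondary of T2: V = 38.154 × 1089/2229 = 18.641 V.
I_load = 18.641/0.610 = 30.558 A, so P_out = 18.641 × 30.558 = 569.63 W.
All ideal ⇒ P_in = P_out, so I_supply = 569.63/415 = 1.37 A.

I_supply ≈ 1.37 A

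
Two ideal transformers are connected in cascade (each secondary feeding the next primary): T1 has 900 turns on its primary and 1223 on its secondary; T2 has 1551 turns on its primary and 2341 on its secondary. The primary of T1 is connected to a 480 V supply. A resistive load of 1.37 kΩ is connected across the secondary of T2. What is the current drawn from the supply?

I_supply ≈ 1.47 A

Secondary of T1: V = 480.00 × 1223/900 = 652.27 V.
Secondary of T2: V = 652.27 × 2341/1551 = 984.50 V.
I_load = 984.50/1370 = 0.71861 A, so P_out = 984.50 × 0.71861 = 707.47 W.
All ideal ⇒ P_in = P_out, so I_supply = 707.47/480 = 1.47 A.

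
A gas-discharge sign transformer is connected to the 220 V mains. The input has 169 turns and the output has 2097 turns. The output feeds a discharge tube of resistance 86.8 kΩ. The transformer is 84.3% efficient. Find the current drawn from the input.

V_out = 220 × 2097/169 = 2729.8 V.
I_out = V_out/R = 2729.8/86800 = 0.031450 A.
P_out = V_out I_out = 2729.8 × 0.031450 = 85.852 W.
P_in = P_out/η = 85.852/0.843 = 101.84 W.
I_in = P_in/V_in = 101.84/220 = 0.463 A.

I_in ≈ 0.463 A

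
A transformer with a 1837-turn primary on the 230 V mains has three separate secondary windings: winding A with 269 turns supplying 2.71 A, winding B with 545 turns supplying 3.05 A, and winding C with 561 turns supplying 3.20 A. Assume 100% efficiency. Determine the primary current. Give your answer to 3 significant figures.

V_A = 230 × 269/1837 = 33.680 V; V_B = 230 × 545/1837 = 68.236 V; V_C = 230 × 561/1837 = 70.240 V.
P_out = V_A I_A + V_B I_B + V_C I_C = 33.680×2.71 + 68.236×3.05 + 70.240×3.20 = 91.273 + 208.12 + 224.77 = 524.16 W.
Ideal ⇒ P_in = P_out, so I_p = P_out/V_p = 524.16/230 = 2.28 A.

I_p ≈ 2.28 A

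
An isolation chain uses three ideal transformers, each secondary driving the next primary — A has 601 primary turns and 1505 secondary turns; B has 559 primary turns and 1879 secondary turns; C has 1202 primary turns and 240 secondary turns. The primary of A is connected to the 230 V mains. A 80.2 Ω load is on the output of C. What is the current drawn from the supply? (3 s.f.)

I_supply ≈ 8.10 A

Secondary of A: V = 230.00 × 1505/601 = 575.96 V.
Secondary of B: V = 575.96 × 1879/559 = 1936.0 V.
Secondary of C: V = 1936.0 × 240/1202 = 386.56 V.
I_load = 386.56/80.2 = 4.8199 A, so P_out = 386.56 × 4.8199 = 1863.2 W.
All ideal ⇒ P_in = P_out, so I_supply = 1863.2/230 = 8.10 A.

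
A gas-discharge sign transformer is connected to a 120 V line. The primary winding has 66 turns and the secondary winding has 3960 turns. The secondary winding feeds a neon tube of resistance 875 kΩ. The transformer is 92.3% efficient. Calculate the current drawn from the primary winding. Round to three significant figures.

V_s = 120 × 3960/66 = 7200.0 V.
I_s = V_s/R = 7200.0/875000 = 0.0082286 A.
P_out = V_s I_s = 7200.0 × 0.0082286 = 59.246 W.
P_in = P_out/η = 59.246/0.923 = 64.188 W.
I_p = P_in/V_p = 64.188/120 = 0.535 A.

I_p ≈ 0.535 A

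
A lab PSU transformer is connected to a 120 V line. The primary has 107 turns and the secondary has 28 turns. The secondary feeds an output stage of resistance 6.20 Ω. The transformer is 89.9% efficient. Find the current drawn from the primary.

V_s = 120 × 28/107 = 31.402 V.
I_s = V_s/R = 31.402/6.20 = 5.0648 A.
P_out = V_s I_s = 31.402 × 5.0648 = 159.04 W.
P_in = P_out/η = 159.04/0.899 = 176.91 W.
I_p = P_in/V_p = 176.91/120 = 1.47 A.

I_p ≈ 1.47 A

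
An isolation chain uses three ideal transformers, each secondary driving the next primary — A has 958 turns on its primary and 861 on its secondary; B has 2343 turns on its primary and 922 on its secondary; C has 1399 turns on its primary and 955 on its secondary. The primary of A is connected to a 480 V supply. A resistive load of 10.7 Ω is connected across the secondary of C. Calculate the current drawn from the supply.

I_supply ≈ 2.61 A

After A: V = 480.00 × 861/958 = 431.40 V.
After B: V = 431.40 × 922/2343 = 169.76 V.
After C: V = 169.76 × 955/1399 = 115.88 V.
I_load = 115.88/10.7 = 10.830 A, so P_out = 115.88 × 10.830 = 1255.1 W.
All ideal ⇒ P_in = P_out, so I_supply = 1255.1/480 = 2.61 A.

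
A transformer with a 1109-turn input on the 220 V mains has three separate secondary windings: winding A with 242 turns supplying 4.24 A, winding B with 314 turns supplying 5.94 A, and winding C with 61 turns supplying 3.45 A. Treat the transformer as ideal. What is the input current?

I_in ≈ 2.80 A

V_A = 220 × 242/1109 = 48.007 V; V_B = 220 × 314/1109 = 62.290 V; V_C = 220 × 61/1109 = 12.101 V.
P_out = V_A I_A + V_B I_B + V_C I_C = 48.007×4.24 + 62.290×5.94 + 12.101×3.45 = 203.55 + 370.00 + 41.748 = 615.30 W.
Ideal ⇒ P_in = P_out, so I_in = P_out/V_in = 615.30/220 = 2.80 A.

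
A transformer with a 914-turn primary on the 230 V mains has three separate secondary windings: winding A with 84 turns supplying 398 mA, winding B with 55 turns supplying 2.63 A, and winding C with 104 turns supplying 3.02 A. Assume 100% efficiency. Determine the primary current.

I_p ≈ 0.538 A

V_A = 230 × 84/914 = 21.138 V; V_B = 230 × 55/914 = 13.840 V; V_C = 230 × 104/914 = 26.171 V.
P_out = V_A I_A + V_B I_B + V_C I_C = 21.138×0.398 + 13.840×2.63 + 26.171×3.02 = 8.4129 + 36.400 + 79.035 = 123.85 W.
Ideal ⇒ P_in = P_out, so I_p = P_out/V_p = 123.85/230 = 0.538 A.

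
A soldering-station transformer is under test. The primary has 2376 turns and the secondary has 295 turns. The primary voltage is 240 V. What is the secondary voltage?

V_s ≈ 29.8 V

V_s/V_p = N_s/N_p, so V_s = 240 × 295/2376 = 29.8 V.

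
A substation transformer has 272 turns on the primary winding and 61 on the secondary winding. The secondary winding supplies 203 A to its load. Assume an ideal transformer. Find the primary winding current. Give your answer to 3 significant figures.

For an ideal transformer I_p/I_s = N_s/N_p, so I_p = 203 × 61/272 = 45.5 A.

I_p ≈ 45.5 A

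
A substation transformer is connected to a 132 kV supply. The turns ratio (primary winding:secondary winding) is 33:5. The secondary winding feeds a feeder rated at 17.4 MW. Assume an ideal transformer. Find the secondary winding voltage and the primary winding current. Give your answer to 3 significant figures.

V_s = V_p × N_s/N_p = 132000 × 5/33 = 20000 V.
I_s = P/V_s = 1.74×10^7/20000 = 870.00 A.
I_p = I_s × N_s/N_p = 870.00 × 5/33 = 132 A.

V_s ≈ 20000 V, I_p ≈ 132 A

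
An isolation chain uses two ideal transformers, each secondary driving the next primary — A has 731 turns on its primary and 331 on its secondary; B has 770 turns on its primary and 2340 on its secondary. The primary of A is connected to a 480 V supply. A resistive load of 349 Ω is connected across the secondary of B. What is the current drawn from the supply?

After A: V = 480.00 × 331/731 = 217.35 V.
After B: V = 217.35 × 2340/770 = 660.51 V.
I_load = 660.51/349 = 1.8926 A, so P_out = 660.51 × 1.8926 = 1250.1 W.
All ideal ⇒ P_in = P_out, so I_supply = 1250.1/480 = 2.60 A.

I_supply ≈ 2.60 A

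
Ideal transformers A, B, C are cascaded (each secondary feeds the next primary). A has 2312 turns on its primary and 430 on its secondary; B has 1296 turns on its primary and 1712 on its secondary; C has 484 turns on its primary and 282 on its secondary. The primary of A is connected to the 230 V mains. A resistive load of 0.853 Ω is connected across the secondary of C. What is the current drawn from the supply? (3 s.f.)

I_supply ≈ 5.53 A

After A: V = 230.00 × 430/2312 = 42.777 V.
After B: V = 42.777 × 1712/1296 = 56.508 V.
After C: V = 56.508 × 282/484 = 32.924 V.
I_load = 32.924/0.853 = 38.598 A, so P_out = 32.924 × 38.598 = 1270.8 W.
All ideal ⇒ P_in = P_out, so I_supply = 1270.8/230 = 5.53 A.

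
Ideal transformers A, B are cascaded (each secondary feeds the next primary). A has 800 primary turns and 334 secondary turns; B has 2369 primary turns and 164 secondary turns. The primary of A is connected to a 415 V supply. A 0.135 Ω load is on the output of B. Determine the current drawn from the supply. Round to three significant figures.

I_supply ≈ 2.57 A

Secondary of A: V = 415.00 × 334/800 = 173.26 V.
Secondary of B: V = 173.26 × 164/2369 = 11.995 V.
I_load = 11.995/0.135 = 88.848 A, so P_out = 11.995 × 88.848 = 1065.7 W.
All ideal ⇒ P_in = P_out, so I_supply = 1065.7/415 = 2.57 A.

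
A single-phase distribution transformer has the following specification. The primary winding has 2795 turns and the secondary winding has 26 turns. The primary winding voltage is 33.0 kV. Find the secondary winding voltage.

V_s ≈ 307 V

V_s/V_p = N_s/N_p, so V_s = 33000 × 26/2795 = 307 V.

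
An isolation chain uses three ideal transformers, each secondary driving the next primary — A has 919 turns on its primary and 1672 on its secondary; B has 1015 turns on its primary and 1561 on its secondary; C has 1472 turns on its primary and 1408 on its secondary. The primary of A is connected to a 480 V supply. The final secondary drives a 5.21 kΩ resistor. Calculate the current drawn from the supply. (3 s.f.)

After A: V = 480.00 × 1672/919 = 873.30 V.
After B: V = 873.30 × 1561/1015 = 1343.1 V.
After C: V = 1343.1 × 1408/1472 = 1284.7 V.
I_load = 1284.7/5210 = 0.24658 A, so P_out = 1284.7 × 0.24658 = 316.77 W.
All ideal ⇒ P_in = P_out, so I_supply = 316.77/480 = 0.660 A.

I_supply ≈ 0.660 A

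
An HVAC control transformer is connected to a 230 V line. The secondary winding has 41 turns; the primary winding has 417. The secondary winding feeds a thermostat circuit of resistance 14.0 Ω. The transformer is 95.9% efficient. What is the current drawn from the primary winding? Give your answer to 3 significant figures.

I_p ≈ 0.166 A

V_s = 230 × 41/417 = 22.614 V.
I_s = V_s/R = 22.614/14.0 = 1.6153 A.
P_out = V_s I_s = 22.614 × 1.6153 = 36.528 W.
P_in = P_out/η = 36.528/0.959 = 38.089 W.
I_p = P_in/V_p = 38.089/230 = 0.166 A.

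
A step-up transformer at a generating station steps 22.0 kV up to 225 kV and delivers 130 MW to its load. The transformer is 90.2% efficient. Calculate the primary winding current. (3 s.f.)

P_in = P_out/η = 1.30×10^8/0.902 = 1.4412×10^8 W.
I_p = P_in/V_p = 1.4412×10^8/22000 = 6550 A.

I_p ≈ 6550 A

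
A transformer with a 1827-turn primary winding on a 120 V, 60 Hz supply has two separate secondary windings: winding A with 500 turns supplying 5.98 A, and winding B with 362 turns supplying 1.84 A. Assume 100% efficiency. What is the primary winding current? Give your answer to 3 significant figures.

I_p ≈ 2.00 A

V_A = 120 × 500/1827 = 32.841 V; V_B = 120 × 362/1827 = 23.777 V.
P_out = V_A I_A + V_B I_B = 32.841×5.98 + 23.777×1.84 = 196.39 + 43.749 = 240.14 W.
Ideal ⇒ P_in = P_out, so I_p = P_out/V_p = 240.14/120 = 2.00 A.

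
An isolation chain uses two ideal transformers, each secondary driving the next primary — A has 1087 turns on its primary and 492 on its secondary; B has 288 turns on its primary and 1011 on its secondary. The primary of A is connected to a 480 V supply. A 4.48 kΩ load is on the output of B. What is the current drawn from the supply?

Secondary of A: V = 480.00 × 492/1087 = 217.26 V.
Secondary of B: V = 217.26 × 1011/288 = 762.67 V.
I_load = 762.67/4480 = 0.17024 A, so P_out = 762.67 × 0.17024 = 129.84 W.
All ideal ⇒ P_in = P_out, so I_supply = 129.84/480 = 0.270 A.

I_supply ≈ 0.270 A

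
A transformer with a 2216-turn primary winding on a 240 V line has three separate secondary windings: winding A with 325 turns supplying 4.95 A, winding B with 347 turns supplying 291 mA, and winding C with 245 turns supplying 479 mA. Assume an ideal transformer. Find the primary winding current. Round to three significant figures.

I_p ≈ 0.824 A

V_A = 240 × 325/2216 = 35.199 V; V_B = 240 × 347/2216 = 37.581 V; V_C = 240 × 245/2216 = 26.534 V.
P_out = V_A I_A + V_B I_B + V_C I_C = 35.199×4.95 + 37.581×0.291 + 26.534×0.479 = 174.23 + 10.936 + 12.710 = 197.88 W.
Ideal ⇒ P_in = P_out, so I_p = P_out/V_p = 197.88/240 = 0.824 A.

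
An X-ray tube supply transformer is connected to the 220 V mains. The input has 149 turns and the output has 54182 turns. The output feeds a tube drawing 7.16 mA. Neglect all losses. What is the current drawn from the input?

I_in ≈ 2.60 A

For an ideal transformer I_in N_in = I_out N_out, so I_in = 0.00716 × 54182/149 = 2.60 A.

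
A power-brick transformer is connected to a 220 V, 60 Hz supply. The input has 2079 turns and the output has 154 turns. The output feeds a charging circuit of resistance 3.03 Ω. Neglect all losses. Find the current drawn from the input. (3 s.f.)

V_out = V_in × N_out/N_in = 220 × 154/2079 = 16.296 V.
I_out = V_out/R = 16.296/3.03 = 5.3783 A.
For an ideal transformer I_in N_in = I_out N_out, so I_in = 5.3783 × 154/2079 = 0.398 A.

I_in ≈ 0.398 A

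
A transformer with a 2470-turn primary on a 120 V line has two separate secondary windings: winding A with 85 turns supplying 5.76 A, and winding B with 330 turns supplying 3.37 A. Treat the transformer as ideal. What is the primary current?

V_A = 120 × 85/2470 = 4.1296 V; V_B = 120 × 330/2470 = 16.032 V.
P_out = V_A I_A + V_B I_B = 4.1296×5.76 + 16.032×3.37 = 23.786 + 54.029 = 77.815 W.
Ideal ⇒ P_in = P_out, so I_p = P_out/V_p = 77.815/120 = 0.648 A.

I_p ≈ 0.648 A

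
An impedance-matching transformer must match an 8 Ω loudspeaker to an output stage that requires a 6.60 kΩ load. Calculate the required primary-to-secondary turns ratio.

Z_p/Z_s = (N_p/N_s)², so N_p/N_s = √(6600/8) = √825 = 28.7.

N_p/N_s ≈ 28.7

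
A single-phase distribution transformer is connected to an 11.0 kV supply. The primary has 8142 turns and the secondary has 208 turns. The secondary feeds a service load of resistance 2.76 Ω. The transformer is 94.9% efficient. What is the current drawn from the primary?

I_p ≈ 2.74 A

V_s = 11000 × 208/8142 = 281.01 V.
I_s = V_s/R = 281.01/2.76 = 101.82 A.
P_out = V_s I_s = 281.01 × 101.82 = 28612 W.
P_in = P_out/η = 28612/0.949 = 30149 W.
I_p = P_in/V_p = 30149/11000 = 2.74 A.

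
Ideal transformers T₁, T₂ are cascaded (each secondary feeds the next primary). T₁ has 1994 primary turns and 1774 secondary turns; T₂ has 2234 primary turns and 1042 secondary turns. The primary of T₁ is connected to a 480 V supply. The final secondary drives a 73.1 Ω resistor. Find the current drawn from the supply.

Secondary of T₁: V = 480.00 × 1774/1994 = 427.04 V.
Secondary of T₂: V = 427.04 × 1042/2234 = 199.18 V.
I_load = 199.18/73.1 = 2.7248 A, so P_out = 199.18 × 2.7248 = 542.74 W.
All ideal ⇒ P_in = P_out, so I_supply = 542.74/480 = 1.13 A.

I_supply ≈ 1.13 A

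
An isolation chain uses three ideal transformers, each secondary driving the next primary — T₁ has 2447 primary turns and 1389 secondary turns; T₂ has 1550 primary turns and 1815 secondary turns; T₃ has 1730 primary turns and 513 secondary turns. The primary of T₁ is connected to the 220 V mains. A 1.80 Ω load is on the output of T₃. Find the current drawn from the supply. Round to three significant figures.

After T₁: V = 220.00 × 1389/2447 = 124.88 V.
After T₂: V = 124.88 × 1815/1550 = 146.23 V.
After T₃: V = 146.23 × 513/1730 = 43.362 V.
I_load = 43.362/1.80 = 24.090 A, so P_out = 43.362 × 24.090 = 1044.6 W.
All ideal ⇒ P_in = P_out, so I_supply = 1044.6/220 = 4.75 A.

I_supply ≈ 4.75 A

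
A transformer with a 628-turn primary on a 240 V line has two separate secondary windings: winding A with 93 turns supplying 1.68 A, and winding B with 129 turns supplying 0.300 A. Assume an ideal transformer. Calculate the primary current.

V_A = 240 × 93/628 = 35.541 V; V_B = 240 × 129/628 = 49.299 V.
P_out = V_A I_A + V_B I_B = 35.541×1.68 + 49.299×0.300 = 59.710 + 14.790 = 74.499 W.
Ideal ⇒ P_in = P_out, so I_p = P_out/V_p = 74.499/240 = 0.310 A.

I_p ≈ 0.310 A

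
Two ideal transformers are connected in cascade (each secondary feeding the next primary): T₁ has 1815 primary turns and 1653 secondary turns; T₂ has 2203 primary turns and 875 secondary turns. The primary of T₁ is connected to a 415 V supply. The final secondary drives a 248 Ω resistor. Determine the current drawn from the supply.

I_supply ≈ 0.219 A

Secondary of T₁: V = 415.00 × 1653/1815 = 377.96 V.
Secondary of T₂: V = 377.96 × 875/2203 = 150.12 V.
I_load = 150.12/248 = 0.60532 A, so P_out = 150.12 × 0.60532 = 90.871 W.
All ideal ⇒ P_in = P_out, so I_supply = 90.871/415 = 0.219 A.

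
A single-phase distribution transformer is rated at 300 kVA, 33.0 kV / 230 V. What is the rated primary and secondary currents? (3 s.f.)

I_p = S/V_p = 300000/33000 = 9.09 A.
I_s = S/V_s = 300000/230 = 1300 A.

I_p ≈ 9.09 A, I_s ≈ 1300 A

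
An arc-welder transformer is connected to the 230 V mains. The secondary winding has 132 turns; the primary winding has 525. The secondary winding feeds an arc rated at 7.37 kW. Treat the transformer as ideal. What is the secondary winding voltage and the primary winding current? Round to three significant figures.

V_s = V_p × N_s/N_p = 230 × 132/525 = 57.829 V.
I_s = P/V_s = 7370/57.829 = 127.45 A.
I_p = I_s × N_s/N_p = 127.45 × 132/525 = 32.0 A.

V_s ≈ 57.8 V, I_p ≈ 32.0 A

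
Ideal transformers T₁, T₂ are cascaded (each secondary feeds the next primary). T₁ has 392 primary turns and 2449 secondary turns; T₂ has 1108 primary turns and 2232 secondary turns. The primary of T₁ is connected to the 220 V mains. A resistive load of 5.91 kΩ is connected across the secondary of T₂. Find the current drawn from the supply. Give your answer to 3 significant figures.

Secondary of T₁: V = 220.00 × 2449/392 = 1374.4 V.
Secondary of T₂: V = 1374.4 × 2232/1108 = 2768.7 V.
I_load = 2768.7/5910 = 0.46848 A, so P_out = 2768.7 × 0.46848 = 1297.1 W.
All ideal ⇒ P_in = P_out, so I_supply = 1297.1/220 = 5.90 A.

I_supply ≈ 5.90 A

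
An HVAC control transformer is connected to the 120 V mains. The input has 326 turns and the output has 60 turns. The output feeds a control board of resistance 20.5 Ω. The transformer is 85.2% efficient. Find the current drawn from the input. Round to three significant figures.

V_out = 120 × 60/326 = 22.086 V.
I_out = V_out/R = 22.086/20.5 = 1.0774 A.
P_out = V_out I_out = 22.086 × 1.0774 = 23.794 W.
P_in = P_out/η = 23.794/0.852 = 27.928 W.
I_in = P_in/V_in = 27.928/120 = 0.233 A.

I_in ≈ 0.233 A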